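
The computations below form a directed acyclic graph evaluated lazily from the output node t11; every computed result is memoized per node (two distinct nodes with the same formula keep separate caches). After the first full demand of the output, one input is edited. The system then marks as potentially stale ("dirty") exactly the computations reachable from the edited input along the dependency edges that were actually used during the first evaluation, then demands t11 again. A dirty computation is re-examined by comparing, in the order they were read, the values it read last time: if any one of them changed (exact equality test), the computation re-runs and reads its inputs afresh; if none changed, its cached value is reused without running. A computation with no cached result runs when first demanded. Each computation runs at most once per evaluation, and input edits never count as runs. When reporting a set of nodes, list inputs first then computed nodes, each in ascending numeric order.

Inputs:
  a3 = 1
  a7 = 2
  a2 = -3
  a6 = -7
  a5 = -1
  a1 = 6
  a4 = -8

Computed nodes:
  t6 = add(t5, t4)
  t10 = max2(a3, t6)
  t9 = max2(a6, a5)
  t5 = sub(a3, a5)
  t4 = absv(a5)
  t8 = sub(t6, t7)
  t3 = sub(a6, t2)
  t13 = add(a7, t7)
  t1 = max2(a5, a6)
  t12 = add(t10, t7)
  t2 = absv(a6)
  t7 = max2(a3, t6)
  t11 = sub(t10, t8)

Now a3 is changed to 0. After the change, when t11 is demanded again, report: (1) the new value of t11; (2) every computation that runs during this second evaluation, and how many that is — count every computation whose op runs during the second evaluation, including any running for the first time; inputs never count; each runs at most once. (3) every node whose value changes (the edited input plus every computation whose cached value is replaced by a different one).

Demanding t11 again yields 2.
6 computations run: t5, t6, t7, t8, t10, t11.
The nodes whose values change: a3, t5, t6, t7, t10, t11.

First demand of the output computes:
  t4 = absv(-1) = 1
  t5 = sub(1, -1) = 2
  t6 = add(2, 1) = 3
  t7 = max2(1, 3) = 3
  t8 = sub(3, 3) = 0
  t10 = max2(1, 3) = 3
  t11 = sub(3, 0) = 3

After the edit, cleaning proceeds:
  t5: a read changed (a3 1->0) — executes, giving 1.
  t6: a read changed (t5 2->1) — executes, giving 2.
  t7: a read changed (a3 1->0; t6 3->2) — executes, giving 2.
  t8: a read changed (t6 3->2; t7 3->2) — executes, giving 0 — identical to its old value.
  t10: a read changed (a3 1->0; t6 3->2) — executes, giving 2.
  t11: a read changed (t10 3->2) — executes, giving 2.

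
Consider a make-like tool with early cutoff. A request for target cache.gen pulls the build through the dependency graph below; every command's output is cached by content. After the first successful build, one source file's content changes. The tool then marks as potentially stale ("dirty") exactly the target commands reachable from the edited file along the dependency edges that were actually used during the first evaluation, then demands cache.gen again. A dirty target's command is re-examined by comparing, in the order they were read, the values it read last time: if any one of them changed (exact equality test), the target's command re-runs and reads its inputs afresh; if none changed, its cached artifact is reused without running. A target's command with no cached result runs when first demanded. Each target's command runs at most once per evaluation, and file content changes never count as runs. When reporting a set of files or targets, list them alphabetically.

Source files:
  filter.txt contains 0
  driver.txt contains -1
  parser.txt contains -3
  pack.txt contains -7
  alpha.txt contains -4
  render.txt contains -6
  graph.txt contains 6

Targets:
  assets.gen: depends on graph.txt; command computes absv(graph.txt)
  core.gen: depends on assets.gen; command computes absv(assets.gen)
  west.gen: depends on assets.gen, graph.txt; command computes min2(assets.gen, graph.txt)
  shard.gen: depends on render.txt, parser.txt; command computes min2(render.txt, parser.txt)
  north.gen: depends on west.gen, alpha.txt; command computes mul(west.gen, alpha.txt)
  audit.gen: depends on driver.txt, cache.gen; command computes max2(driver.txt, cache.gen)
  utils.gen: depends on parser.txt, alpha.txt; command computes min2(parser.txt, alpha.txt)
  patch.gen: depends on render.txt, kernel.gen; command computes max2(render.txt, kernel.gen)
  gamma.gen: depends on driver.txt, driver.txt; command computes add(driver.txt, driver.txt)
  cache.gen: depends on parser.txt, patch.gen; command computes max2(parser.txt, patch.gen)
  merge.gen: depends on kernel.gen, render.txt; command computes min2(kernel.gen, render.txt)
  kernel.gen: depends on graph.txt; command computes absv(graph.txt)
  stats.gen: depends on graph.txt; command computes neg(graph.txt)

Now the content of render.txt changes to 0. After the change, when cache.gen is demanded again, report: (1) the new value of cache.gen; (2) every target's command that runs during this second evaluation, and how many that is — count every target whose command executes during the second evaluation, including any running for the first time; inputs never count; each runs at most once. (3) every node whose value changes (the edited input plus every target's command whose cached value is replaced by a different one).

First demand of the output computes:
  kernel.gen = absv(6) = 6
  patch.gen = max2(-6, 6) = 6
  cache.gen = max2(-3, 6) = 6

After the edit, cleaning proceeds:
  patch.gen: a read changed (render.txt -6->0) — executes, giving 6 — identical to its old value.
  cache.gen: dirty, but its reads are unchanged (parser.txt unchanged, patch.gen unchanged); cached 6 stands.

Note the absorption at patch.gen: it re-runs yet its value is the same, leaving the output's value untouched.

Demanding cache.gen again yields 6.
1 target commands run: patch.gen.
The nodes whose values change: render.txt.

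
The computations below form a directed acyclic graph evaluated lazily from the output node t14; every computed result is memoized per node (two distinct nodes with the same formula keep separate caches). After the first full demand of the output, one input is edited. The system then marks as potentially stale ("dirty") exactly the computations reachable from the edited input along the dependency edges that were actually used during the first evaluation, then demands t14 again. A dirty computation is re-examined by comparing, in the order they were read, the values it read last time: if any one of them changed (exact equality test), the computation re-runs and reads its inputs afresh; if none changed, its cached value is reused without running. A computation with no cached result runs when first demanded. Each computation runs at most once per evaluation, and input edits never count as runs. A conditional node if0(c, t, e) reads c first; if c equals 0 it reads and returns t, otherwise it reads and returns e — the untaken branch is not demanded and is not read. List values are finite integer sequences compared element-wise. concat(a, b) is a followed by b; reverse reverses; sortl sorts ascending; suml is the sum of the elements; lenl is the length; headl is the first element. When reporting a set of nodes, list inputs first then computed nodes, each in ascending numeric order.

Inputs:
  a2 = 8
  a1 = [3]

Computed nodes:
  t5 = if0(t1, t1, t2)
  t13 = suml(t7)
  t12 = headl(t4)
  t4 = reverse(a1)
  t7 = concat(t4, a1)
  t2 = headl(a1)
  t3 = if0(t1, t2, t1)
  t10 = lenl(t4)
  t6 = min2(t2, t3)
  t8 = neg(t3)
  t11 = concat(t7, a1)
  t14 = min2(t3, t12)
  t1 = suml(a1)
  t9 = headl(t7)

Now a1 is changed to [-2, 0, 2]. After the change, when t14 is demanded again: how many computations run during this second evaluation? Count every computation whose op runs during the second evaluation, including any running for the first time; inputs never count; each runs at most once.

First demand of the output computes:
  t1 = suml([3]) = 3
  t3 = if0(t1=3 -> else branch t1) = 3
  t4 = reverse([3]) = [3]
  t12 = headl([3]) = 3
  t14 = min2(3, 3) = 3

After the edit, cleaning proceeds:
  t1: a read changed (a1 [3]->[-2, 0, 2]) — executes, giving 0.
  t2: had never run; runs now, result -2.
  t3: a read changed (t1 3->0; t1 3->0) — executes, giving -2.
  t4: a read changed (a1 [3]->[-2, 0, 2]) — executes, giving [2, 0, -2].
  t12: a read changed (t4 [3]->[2, 0, -2]) — executes, giving 2.
  t14: a read changed (t3 3->-2; t12 3->2) — executes, giving -2.

Note the branch switch — t2 had no cache and runs now for the first time.

6 computations run: t1, t2, t3, t4, t12, t14.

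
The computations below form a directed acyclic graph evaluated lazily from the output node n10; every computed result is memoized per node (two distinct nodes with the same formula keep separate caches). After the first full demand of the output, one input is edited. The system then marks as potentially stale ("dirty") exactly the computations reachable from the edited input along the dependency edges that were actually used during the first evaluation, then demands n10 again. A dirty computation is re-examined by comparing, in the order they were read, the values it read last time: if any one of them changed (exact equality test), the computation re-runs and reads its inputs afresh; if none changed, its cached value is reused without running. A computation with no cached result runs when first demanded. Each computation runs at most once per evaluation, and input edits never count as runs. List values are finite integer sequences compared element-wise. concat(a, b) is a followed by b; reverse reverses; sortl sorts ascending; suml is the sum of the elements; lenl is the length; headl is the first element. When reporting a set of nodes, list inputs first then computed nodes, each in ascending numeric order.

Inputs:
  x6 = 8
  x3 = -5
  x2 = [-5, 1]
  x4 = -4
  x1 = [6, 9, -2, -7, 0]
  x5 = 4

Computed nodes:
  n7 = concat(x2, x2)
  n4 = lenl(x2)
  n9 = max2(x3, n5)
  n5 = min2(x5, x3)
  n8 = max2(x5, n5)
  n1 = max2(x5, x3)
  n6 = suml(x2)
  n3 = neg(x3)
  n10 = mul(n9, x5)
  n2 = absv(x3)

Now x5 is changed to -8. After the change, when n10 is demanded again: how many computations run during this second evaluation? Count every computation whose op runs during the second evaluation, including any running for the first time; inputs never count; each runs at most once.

First demand of the output computes:
  n5 = min2(4, -5) = -5
  n9 = max2(-5, -5) = -5
  n10 = mul(-5, 4) = -20

After the edit, cleaning proceeds:
  n5: a read changed (x5 4->-8) — executes, giving -8.
  n9: a read changed (n5 -5->-8) — executes, giving -5 — identical to its old value.
  n10: a read changed (x5 4->-8) — executes, giving 40.

3 computations run: n5, n9, n10.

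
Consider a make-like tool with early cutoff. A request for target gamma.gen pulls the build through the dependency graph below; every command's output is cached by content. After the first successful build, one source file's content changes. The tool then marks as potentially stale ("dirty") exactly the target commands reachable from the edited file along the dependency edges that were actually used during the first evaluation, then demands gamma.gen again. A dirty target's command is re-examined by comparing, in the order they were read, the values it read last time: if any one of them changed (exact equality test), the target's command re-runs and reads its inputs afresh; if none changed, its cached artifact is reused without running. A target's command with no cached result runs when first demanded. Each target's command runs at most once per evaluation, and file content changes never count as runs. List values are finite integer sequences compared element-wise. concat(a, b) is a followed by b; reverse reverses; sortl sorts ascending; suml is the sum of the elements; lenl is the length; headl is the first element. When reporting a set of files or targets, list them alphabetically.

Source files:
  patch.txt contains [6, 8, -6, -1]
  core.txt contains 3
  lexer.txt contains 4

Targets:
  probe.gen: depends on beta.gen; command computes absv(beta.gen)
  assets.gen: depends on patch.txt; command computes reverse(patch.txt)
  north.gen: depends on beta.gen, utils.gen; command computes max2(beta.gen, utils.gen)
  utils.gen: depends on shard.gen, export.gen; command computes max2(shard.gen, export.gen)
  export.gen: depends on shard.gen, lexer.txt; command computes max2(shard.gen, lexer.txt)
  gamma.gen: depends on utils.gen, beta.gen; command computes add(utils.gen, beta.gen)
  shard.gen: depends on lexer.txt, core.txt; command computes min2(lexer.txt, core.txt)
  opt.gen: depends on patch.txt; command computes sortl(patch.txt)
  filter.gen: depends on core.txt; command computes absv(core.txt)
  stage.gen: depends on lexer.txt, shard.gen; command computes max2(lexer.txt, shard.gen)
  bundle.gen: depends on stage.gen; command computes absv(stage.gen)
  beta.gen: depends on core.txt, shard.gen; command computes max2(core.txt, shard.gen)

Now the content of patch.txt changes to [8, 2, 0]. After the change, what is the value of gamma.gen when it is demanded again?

First demand of the output computes:
  shard.gen = min2(4, 3) = 3
  beta.gen = max2(3, 3) = 3
  export.gen = max2(3, 4) = 4
  utils.gen = max2(3, 4) = 4
  gamma.gen = add(4, 3) = 7

After the edit, cleaning proceeds:
  patch.txt only reaches undemanded nodes; the second demand re-runs nothing.

Note the shortcut — patch.txt feeds only undemanded nodes, so no recomputation happens.

Demanding gamma.gen again yields 7.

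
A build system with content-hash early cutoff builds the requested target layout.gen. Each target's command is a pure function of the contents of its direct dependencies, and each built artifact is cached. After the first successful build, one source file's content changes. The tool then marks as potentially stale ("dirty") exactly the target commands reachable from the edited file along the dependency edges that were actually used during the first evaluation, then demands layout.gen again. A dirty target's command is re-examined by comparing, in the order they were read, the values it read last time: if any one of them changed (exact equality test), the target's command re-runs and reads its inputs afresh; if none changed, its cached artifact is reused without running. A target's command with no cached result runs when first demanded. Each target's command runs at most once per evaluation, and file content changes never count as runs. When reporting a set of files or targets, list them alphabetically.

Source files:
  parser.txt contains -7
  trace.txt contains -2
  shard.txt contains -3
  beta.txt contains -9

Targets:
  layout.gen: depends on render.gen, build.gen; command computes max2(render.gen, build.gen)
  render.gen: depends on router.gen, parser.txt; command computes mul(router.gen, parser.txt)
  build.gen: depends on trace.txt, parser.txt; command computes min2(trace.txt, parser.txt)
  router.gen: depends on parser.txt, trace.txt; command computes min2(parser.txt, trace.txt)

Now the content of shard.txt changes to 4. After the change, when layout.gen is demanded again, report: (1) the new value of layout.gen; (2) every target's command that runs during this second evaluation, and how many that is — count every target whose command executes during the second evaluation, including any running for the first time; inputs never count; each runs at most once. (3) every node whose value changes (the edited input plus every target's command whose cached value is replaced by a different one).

New value of layout.gen: 49.
Target commands that run: none — 0 in total.
Values that change: shard.txt.
Key observation: shard.txt is never demanded by the output, so the edit triggers no recomputation at all.

First evaluation (everything demanded from the output):
  build.gen = min2(-2, -7) = -7
  router.gen = min2(-7, -2) = -7
  render.gen = mul(-7, -7) = 49
  layout.gen = max2(49, -7) = 49

Propagation after the edit:
  shard.txt feeds no computation that the output demands — nothing is marked dirty and nothing runs.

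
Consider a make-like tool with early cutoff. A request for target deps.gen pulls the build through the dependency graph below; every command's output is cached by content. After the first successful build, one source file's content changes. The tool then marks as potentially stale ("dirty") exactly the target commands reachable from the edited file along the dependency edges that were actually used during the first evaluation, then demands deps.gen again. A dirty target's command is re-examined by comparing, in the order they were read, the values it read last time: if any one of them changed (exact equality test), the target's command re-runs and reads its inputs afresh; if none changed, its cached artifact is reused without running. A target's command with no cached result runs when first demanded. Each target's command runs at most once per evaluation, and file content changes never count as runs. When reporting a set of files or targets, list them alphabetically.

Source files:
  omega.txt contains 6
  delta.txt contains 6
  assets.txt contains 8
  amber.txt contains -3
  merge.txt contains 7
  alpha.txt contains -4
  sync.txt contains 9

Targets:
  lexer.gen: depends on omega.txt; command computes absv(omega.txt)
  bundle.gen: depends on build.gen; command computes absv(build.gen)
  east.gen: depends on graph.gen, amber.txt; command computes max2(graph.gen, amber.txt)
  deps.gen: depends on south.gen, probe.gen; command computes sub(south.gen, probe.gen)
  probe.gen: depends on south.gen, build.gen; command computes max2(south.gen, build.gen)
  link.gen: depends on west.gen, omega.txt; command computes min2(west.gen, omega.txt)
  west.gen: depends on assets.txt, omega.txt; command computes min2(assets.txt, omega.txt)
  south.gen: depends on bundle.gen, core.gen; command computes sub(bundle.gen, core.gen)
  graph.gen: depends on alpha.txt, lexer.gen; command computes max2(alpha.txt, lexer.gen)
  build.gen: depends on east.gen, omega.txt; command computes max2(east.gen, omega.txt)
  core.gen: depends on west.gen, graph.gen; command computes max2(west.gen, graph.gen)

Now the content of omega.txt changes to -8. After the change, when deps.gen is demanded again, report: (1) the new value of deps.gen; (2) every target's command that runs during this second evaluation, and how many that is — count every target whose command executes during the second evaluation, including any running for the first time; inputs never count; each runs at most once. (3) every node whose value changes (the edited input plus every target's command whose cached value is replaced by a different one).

Demanding deps.gen again yields -8.
10 target commands run: build.gen, bundle.gen, core.gen, deps.gen, east.gen, graph.gen, lexer.gen, probe.gen, south.gen, west.gen.
The nodes whose values change: build.gen, bundle.gen, core.gen, deps.gen, east.gen, graph.gen, lexer.gen, omega.txt, probe.gen, west.gen.

First demand of the output computes:
  lexer.gen = absv(6) = 6
  graph.gen = max2(-4, 6) = 6
  east.gen = max2(6, -3) = 6
  build.gen = max2(6, 6) = 6
  bundle.gen = absv(6) = 6
  west.gen = min2(8, 6) = 6
  core.gen = max2(6, 6) = 6
  south.gen = sub(6, 6) = 0
  probe.gen = max2(0, 6) = 6
  deps.gen = sub(0, 6) = -6

After the edit, cleaning proceeds:
  lexer.gen: a read changed (omega.txt 6->-8) — executes, giving 8.
  graph.gen: a read changed (lexer.gen 6->8) — executes, giving 8.
  east.gen: a read changed (graph.gen 6->8) — executes, giving 8.
  build.gen: a read changed (east.gen 6->8; omega.txt 6->-8) — executes, giving 8.
  bundle.gen: a read changed (build.gen 6->8) — executes, giving 8.
  west.gen: a read changed (omega.txt 6->-8) — executes, giving -8.
  core.gen: a read changed (west.gen 6->-8; graph.gen 6->8) — executes, giving 8.
  south.gen: a read changed (bundle.gen 6->8; core.gen 6->8) — executes, giving 0 — identical to its old value.
  probe.gen: a read changed (build.gen 6->8) — executes, giving 8.
  deps.gen: a read changed (probe.gen 6->8) — executes, giving -8.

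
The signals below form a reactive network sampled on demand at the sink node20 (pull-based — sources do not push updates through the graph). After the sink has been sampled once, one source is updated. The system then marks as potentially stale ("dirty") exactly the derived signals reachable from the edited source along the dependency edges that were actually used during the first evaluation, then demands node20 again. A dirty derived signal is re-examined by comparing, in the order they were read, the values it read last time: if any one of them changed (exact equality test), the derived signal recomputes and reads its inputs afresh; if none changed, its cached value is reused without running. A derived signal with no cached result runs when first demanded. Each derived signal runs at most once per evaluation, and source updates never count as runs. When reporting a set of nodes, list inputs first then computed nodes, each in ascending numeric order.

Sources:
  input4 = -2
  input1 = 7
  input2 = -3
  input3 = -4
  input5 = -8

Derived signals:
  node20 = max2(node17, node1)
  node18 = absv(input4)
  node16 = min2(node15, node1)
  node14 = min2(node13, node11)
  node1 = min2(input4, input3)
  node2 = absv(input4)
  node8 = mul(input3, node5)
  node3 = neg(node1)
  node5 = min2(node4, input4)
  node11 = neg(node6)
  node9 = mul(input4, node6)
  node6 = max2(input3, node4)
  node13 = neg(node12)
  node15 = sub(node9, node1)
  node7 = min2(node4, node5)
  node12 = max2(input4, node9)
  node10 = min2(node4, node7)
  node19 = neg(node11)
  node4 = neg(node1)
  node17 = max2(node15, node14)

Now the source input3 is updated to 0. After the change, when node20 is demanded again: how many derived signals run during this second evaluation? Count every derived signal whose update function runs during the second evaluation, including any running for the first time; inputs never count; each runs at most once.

Initial pass — values computed on the first demand:
  node1 = min2(-2, -4) = -4
  node4 = neg(-4) = 4
  node6 = max2(-4, 4) = 4
  node9 = mul(-2, 4) = -8
  node11 = neg(4) = -4
  node12 = max2(-2, -8) = -2
  node13 = neg(-2) = 2
  node14 = min2(2, -4) = -4
  node15 = sub(-8, -4) = -4
  node17 = max2(-4, -4) = -4
  node20 = max2(-4, -4) = -4

Second demand — change propagation:
  node1: re-runs because input3 -4->0; new result -2.
  node4: re-runs because node1 -4->-2; new result 2.
  node6: re-runs because input3 -4->0; node4 4->2; new result 2.
  node9: re-runs because node6 4->2; new result -4.
  node11: re-runs because node6 4->2; new result -2.
  node12: re-runs because node9 -8->-4; new result -2 (unchanged).
  node13: re-examined; everything it read last time is the same (node12 unchanged) — cache 2 kept, no run.
  node14: re-runs because node11 -4->-2; new result -2.
  node15: re-runs because node9 -8->-4; node1 -4->-2; new result -2.
  node17: re-runs because node15 -4->-2; node14 -4->-2; new result -2.
  node20: re-runs because node17 -4->-2; node1 -4->-2; new result -2.

The important point: at node13 every value read last time is unchanged, so the dirty flag clears without a run.

Run set: node1, node4, node6, node9, node11, node12, node14, node15, node17, node20 (10 run).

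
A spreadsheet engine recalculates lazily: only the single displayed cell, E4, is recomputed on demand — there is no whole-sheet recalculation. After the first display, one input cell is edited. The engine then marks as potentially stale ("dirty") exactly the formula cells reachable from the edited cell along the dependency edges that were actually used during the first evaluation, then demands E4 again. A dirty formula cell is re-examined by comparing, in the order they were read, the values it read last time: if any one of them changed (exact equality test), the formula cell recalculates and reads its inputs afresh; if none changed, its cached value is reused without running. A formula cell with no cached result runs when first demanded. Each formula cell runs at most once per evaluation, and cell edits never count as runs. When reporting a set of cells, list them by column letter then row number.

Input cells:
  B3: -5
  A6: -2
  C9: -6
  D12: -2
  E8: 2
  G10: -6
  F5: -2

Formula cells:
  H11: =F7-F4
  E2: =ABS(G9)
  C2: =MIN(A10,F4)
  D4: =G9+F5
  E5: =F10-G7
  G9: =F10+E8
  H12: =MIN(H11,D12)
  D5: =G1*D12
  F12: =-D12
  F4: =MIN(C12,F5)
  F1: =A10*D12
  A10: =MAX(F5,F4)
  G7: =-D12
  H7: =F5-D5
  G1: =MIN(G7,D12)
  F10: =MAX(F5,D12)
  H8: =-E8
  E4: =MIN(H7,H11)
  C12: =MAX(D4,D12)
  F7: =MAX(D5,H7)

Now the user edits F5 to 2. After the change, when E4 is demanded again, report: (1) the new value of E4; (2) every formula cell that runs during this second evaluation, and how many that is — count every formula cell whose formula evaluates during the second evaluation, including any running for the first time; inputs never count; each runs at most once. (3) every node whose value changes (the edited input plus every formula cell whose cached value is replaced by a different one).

New value of E4: -2.
Formula cells that run: C12, D4, E4, F4, F7, F10, G9, H7, H11 — 9 in total.
Values that change: C12, D4, E4, F4, F5, F10, G9, H7, H11.

First evaluation (everything demanded from the output):
  F10 = MAX(-2, -2) = -2
  G7 = -(-2) = 2
  G1 = MIN(2, -2) = -2
  D5 = -2 * -2 = 4
  G9 = -2 + 2 = 0
  D4 = 0 + -2 = -2
  C12 = MAX(-2, -2) = -2
  F4 = MIN(-2, -2) = -2
  H7 = -2 - 4 = -6
  F7 = MAX(4, -6) = 4
  H11 = 4 - -2 = 6
  E4 = MIN(-6, 6) = -6

Propagation after the edit:
  F10: runs — F5 -2->2; result 2.
  G9: runs — F10 -2->2; result 4.
  D4: runs — G9 0->4; F5 -2->2; result 6.
  C12: runs — D4 -2->6; result 6.
  F4: runs — C12 -2->6; F5 -2->2; result 2.
  H7: runs — F5 -2->2; result -2.
  F7: runs — H7 -6->-2; result 4 (same value as before).
  H11: runs — F4 -2->2; result 2.
  E4: runs — H7 -6->-2; H11 6->2; result -2.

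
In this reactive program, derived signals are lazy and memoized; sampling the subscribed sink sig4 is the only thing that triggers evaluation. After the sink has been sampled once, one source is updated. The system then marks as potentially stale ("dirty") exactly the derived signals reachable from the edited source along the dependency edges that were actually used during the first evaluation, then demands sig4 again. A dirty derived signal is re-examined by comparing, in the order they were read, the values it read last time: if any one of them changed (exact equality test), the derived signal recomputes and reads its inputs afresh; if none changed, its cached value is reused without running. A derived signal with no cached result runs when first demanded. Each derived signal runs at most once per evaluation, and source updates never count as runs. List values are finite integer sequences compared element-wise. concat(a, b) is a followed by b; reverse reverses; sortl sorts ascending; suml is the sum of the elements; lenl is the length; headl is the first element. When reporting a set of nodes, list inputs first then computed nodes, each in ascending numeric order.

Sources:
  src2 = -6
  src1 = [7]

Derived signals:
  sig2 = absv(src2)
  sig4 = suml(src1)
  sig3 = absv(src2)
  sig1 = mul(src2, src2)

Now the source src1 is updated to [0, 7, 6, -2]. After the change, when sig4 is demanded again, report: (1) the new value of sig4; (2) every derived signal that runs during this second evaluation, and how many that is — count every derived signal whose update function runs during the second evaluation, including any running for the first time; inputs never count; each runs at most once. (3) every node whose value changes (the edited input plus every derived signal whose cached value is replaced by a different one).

Demanding sig4 again yields 11.
1 derived signals run: sig4.
The nodes whose values change: src1, sig4.

First demand of the output computes:
  sig4 = suml([7]) = 7

After the edit, cleaning proceeds:
  sig4: a read changed (src1 [7]->[0, 7, 6, -2]) — executes, giving 11.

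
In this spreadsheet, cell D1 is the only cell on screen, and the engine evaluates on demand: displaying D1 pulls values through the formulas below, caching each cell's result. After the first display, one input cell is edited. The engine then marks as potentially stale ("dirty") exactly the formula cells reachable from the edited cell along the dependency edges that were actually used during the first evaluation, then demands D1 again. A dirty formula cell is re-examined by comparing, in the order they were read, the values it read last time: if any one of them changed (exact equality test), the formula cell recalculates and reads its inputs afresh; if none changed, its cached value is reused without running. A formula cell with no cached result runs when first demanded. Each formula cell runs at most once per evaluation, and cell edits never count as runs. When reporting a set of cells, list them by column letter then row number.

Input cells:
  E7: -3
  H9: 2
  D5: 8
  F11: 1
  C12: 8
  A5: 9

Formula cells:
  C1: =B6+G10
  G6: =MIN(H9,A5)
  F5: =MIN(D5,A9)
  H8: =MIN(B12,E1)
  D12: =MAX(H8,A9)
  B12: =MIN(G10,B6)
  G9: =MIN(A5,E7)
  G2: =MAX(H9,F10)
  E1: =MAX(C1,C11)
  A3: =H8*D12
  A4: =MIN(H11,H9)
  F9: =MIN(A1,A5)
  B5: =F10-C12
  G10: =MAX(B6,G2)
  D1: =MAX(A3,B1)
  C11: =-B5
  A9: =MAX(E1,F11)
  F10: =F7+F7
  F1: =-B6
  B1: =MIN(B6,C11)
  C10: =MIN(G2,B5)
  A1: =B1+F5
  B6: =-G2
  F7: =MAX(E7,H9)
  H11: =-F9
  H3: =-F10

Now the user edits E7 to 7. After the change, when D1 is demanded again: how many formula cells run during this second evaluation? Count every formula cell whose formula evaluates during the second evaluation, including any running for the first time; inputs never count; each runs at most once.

Run set: A3, A9, B1, B5, B6, B12, C1, C11, D1, D12, E1, F7, F10, G2, G10, H8 (16 run).

Initial pass — values computed on the first demand:
  F7 = MAX(-3, 2) = 2
  F10 = 2 + 2 = 4
  B5 = 4 - 8 = -4
  C11 = -(-4) = 4
  G2 = MAX(2, 4) = 4
  B6 = -(4) = -4
  B1 = MIN(-4, 4) = -4
  G10 = MAX(-4, 4) = 4
  B12 = MIN(4, -4) = -4
  C1 = -4 + 4 = 0
  E1 = MAX(0, 4) = 4
  A9 = MAX(4, 1) = 4
  H8 = MIN(-4, 4) = -4
  D12 = MAX(-4, 4) = 4
  A3 = -4 * 4 = -16
  D1 = MAX(-16, -4) = -4

Second demand — change propagation:
  F7: re-runs because E7 -3->7; new result 7.
  F10: re-runs because F7 2->7; F7 2->7; new result 14.
  B5: re-runs because F10 4->14; new result 6.
  C11: re-runs because B5 -4->6; new result -6.
  G2: re-runs because F10 4->14; new result 14.
  B6: re-runs because G2 4->14; new result -14.
  B1: re-runs because B6 -4->-14; C11 4->-6; new result -14.
  G10: re-runs because B6 -4->-14; G2 4->14; new result 14.
  B12: re-runs because G10 4->14; B6 -4->-14; new result -14.
  C1: re-runs because B6 -4->-14; G10 4->14; new result 0 (unchanged).
  E1: re-runs because C11 4->-6; new result 0.
  A9: re-runs because E1 4->0; new result 1.
  H8: re-runs because B12 -4->-14; E1 4->0; new result -14.
  D12: re-runs because H8 -4->-14; A9 4->1; new result 1.
  A3: re-runs because H8 -4->-14; D12 4->1; new result -14.
  D1: re-runs because A3 -16->-14; B1 -4->-14; new result -14.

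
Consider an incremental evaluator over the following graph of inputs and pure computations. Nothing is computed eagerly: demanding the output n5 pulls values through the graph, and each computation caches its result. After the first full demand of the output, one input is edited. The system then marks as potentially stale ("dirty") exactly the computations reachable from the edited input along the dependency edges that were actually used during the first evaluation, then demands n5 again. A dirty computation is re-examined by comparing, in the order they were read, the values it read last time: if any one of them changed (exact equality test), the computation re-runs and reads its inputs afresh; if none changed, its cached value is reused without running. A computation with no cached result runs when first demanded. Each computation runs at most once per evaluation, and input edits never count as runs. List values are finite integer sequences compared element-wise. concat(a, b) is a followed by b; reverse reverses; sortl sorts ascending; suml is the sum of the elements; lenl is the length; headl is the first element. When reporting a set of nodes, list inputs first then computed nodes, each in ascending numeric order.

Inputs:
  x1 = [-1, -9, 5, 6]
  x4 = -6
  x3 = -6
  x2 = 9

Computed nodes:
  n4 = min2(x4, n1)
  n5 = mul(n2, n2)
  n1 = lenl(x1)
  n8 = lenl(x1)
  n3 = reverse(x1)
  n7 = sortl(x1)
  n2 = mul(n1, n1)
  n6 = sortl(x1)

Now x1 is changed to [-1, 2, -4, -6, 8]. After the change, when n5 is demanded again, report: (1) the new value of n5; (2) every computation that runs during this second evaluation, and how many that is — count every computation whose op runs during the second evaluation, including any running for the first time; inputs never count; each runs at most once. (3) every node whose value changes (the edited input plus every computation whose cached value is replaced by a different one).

n5 now evaluates to 625.
Run set: n1, n2, n5 (3 run).
Changed values: x1, n1, n2, n5.

Initial pass — values computed on the first demand:
  n1 = lenl([-1, -9, 5, 6]) = 4
  n2 = mul(4, 4) = 16
  n5 = mul(16, 16) = 256

Second demand — change propagation:
  n1: re-runs because x1 [-1, -9, 5, 6]->[-1, 2, -4, -6, 8]; new result 5.
  n2: re-runs because n1 4->5; n1 4->5; new result 25.
  n5: re-runs because n2 16->25; n2 16->25; new result 625.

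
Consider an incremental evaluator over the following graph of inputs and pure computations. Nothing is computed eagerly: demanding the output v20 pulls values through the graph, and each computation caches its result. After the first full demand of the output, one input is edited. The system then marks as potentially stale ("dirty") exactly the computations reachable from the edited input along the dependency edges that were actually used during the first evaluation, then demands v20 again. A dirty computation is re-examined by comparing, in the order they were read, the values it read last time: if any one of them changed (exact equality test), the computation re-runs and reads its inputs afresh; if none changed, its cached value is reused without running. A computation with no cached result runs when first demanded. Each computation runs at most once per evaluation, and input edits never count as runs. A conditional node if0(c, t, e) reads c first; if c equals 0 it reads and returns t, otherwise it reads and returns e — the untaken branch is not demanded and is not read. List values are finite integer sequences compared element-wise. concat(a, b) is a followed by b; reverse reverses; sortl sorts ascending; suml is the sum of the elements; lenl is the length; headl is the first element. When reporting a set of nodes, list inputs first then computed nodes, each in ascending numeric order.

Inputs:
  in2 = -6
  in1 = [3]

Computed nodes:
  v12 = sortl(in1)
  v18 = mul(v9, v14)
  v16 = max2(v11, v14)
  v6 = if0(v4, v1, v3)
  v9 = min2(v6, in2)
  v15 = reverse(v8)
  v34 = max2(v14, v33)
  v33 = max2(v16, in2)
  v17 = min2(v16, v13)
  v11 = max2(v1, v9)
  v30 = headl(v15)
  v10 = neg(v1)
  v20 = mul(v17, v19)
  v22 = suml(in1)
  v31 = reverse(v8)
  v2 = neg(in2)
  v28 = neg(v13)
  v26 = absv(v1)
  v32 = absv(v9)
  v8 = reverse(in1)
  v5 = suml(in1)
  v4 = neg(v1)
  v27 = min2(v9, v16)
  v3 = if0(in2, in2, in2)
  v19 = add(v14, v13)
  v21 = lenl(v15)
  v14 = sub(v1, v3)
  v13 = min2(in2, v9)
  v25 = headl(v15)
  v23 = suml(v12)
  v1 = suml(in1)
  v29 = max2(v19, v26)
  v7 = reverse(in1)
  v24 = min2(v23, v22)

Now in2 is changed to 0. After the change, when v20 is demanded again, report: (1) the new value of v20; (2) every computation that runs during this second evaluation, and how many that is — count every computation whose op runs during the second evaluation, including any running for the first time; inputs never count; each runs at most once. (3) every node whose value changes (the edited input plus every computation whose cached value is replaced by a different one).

v20 now evaluates to 0.
Run set: v3, v6, v9, v11, v13, v14, v16, v17, v19, v20 (10 run).
Changed values: in2, v3, v6, v9, v13, v14, v16, v17, v20.

Initial pass — values computed on the first demand:
  v1 = suml([3]) = 3
  v3 = if0(in2=-6 -> else branch in2) = -6
  v4 = neg(3) = -3
  v6 = if0(v4=-3 -> else branch v3) = -6
  v9 = min2(-6, -6) = -6
  v11 = max2(3, -6) = 3
  v13 = min2(-6, -6) = -6
  v14 = sub(3, -6) = 9
  v16 = max2(3, 9) = 9
  v17 = min2(9, -6) = -6
  v19 = add(9, -6) = 3
  v20 = mul(-6, 3) = -18

Second demand — change propagation:
  v3: re-runs because in2 -6->0; in2 -6->0; new result 0.
  v6: re-runs because v3 -6->0; new result 0.
  v9: re-runs because v6 -6->0; in2 -6->0; new result 0.
  v11: re-runs because v9 -6->0; new result 3 (unchanged).
  v13: re-runs because in2 -6->0; v9 -6->0; new result 0.
  v14: re-runs because v3 -6->0; new result 3.
  v16: re-runs because v14 9->3; new result 3.
  v17: re-runs because v16 9->3; v13 -6->0; new result 0.
  v19: re-runs because v14 9->3; v13 -6->0; new result 3 (unchanged).
  v20: re-runs because v17 -6->0; new result 0.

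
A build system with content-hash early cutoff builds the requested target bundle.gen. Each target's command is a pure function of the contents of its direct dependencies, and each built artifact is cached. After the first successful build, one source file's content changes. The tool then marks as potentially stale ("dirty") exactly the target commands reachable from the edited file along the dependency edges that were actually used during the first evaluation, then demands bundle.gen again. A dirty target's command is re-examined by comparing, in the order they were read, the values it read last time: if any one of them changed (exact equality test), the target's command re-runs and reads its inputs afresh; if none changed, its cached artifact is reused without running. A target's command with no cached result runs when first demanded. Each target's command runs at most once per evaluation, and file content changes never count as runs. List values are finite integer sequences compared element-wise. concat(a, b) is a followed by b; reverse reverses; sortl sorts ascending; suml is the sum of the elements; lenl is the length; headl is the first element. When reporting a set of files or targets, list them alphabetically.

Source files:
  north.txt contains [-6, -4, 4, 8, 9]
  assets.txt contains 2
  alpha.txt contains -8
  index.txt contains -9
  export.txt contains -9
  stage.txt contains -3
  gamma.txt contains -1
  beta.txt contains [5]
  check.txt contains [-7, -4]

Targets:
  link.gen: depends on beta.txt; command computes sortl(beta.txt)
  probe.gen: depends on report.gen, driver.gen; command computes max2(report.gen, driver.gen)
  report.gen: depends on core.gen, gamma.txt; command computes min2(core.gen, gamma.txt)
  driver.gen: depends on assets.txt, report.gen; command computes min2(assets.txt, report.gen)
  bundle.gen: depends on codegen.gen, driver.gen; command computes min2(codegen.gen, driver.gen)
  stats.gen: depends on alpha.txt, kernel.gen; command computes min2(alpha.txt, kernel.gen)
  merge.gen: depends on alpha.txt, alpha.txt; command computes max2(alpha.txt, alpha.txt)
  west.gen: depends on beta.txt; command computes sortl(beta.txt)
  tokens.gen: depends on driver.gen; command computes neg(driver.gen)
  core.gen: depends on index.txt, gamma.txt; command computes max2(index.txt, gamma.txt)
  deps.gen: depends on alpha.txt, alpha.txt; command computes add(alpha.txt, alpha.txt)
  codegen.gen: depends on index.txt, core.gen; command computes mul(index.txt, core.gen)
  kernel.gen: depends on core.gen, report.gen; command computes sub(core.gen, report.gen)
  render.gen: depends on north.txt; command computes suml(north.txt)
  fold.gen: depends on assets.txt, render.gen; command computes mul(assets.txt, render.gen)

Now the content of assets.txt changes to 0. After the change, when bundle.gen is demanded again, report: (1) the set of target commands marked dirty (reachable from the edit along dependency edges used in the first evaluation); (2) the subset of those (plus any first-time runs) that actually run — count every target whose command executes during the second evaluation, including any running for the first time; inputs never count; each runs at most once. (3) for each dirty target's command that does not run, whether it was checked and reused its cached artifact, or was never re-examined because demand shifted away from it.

First evaluation (everything demanded from the output):
  core.gen = max2(-9, -1) = -1
  codegen.gen = mul(-9, -1) = 9
  report.gen = min2(-1, -1) = -1
  driver.gen = min2(2, -1) = -1
  bundle.gen = min2(9, -1) = -1

Propagation after the edit:
  driver.gen: runs — assets.txt 2->0; result -1 (same value as before).
  bundle.gen: checked — values it read are unchanged (codegen.gen unchanged, driver.gen unchanged); reused cached -1 without running.

Key observation: the change is absorbed at driver.gen — it re-runs but produces the same value, and the output's value is unchanged.

Marked dirty: bundle.gen, driver.gen.
Target commands that run: driver.gen — 1 in total.
Checked but reused from cache: bundle.gen.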